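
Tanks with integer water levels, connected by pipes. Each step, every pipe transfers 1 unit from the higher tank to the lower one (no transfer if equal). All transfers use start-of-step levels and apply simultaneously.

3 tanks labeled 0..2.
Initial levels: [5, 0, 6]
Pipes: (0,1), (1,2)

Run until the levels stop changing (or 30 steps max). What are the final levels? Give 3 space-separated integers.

Answer: 3 5 3

Derivation:
Step 1: flows [0->1,2->1] -> levels [4 2 5]
Step 2: flows [0->1,2->1] -> levels [3 4 4]
Step 3: flows [1->0,1=2] -> levels [4 3 4]
Step 4: flows [0->1,2->1] -> levels [3 5 3]
Step 5: flows [1->0,1->2] -> levels [4 3 4]
  -> period-2 cycle: step 5 state = step 3 state; never stabilizes
  -> state at step 30: (30-3) mod 2 = 1, same as step 4 -> [3 5 3]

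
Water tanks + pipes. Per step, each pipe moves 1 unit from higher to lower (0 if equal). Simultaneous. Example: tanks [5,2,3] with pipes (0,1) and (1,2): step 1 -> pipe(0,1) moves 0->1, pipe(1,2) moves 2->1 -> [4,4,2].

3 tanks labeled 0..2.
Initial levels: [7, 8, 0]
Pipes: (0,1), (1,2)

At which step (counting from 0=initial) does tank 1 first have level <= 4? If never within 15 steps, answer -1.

Step 1: flows [1->0,1->2] -> levels [8 6 1]
Step 2: flows [0->1,1->2] -> levels [7 6 2]
Step 3: flows [0->1,1->2] -> levels [6 6 3]
Step 4: flows [0=1,1->2] -> levels [6 5 4]
Step 5: flows [0->1,1->2] -> levels [5 5 5]
Step 6: flows [0=1,1=2] -> levels [5 5 5]
  -> stable; tank 1 stays at 5 > 4
Tank 1 never reaches <=4 within 15 steps

Answer: -1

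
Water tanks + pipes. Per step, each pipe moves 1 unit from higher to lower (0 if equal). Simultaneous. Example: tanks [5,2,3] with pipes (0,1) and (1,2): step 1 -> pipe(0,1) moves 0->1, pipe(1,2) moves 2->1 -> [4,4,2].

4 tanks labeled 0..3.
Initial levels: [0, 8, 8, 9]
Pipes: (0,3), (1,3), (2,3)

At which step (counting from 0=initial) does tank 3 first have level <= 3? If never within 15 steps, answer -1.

Step 1: flows [3->0,3->1,3->2] -> levels [1 9 9 6]
Step 2: flows [3->0,1->3,2->3] -> levels [2 8 8 7]
Step 3: flows [3->0,1->3,2->3] -> levels [3 7 7 8]
Step 4: flows [3->0,3->1,3->2] -> levels [4 8 8 5]
Step 5: flows [3->0,1->3,2->3] -> levels [5 7 7 6]
Step 6: flows [3->0,1->3,2->3] -> levels [6 6 6 7]
Step 7: flows [3->0,3->1,3->2] -> levels [7 7 7 4]
Step 8: flows [0->3,1->3,2->3] -> levels [6 6 6 7]
  -> period-2 cycle (repeats step 6); tank 3 never drops to <=3
Tank 3 never reaches <=3 within 15 steps

Answer: -1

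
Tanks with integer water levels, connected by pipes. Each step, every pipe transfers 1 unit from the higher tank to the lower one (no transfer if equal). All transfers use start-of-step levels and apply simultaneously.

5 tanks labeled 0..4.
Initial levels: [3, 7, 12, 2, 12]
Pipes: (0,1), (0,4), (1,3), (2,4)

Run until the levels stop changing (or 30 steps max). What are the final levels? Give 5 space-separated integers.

Step 1: flows [1->0,4->0,1->3,2=4] -> levels [5 5 12 3 11]
Step 2: flows [0=1,4->0,1->3,2->4] -> levels [6 4 11 4 11]
Step 3: flows [0->1,4->0,1=3,2=4] -> levels [6 5 11 4 10]
Step 4: flows [0->1,4->0,1->3,2->4] -> levels [6 5 10 5 10]
Step 5: flows [0->1,4->0,1=3,2=4] -> levels [6 6 10 5 9]
Step 6: flows [0=1,4->0,1->3,2->4] -> levels [7 5 9 6 9]
Step 7: flows [0->1,4->0,3->1,2=4] -> levels [7 7 9 5 8]
Step 8: flows [0=1,4->0,1->3,2->4] -> levels [8 6 8 6 8]
Step 9: flows [0->1,0=4,1=3,2=4] -> levels [7 7 8 6 8]
Step 10: flows [0=1,4->0,1->3,2=4] -> levels [8 6 8 7 7]
Step 11: flows [0->1,0->4,3->1,2->4] -> levels [6 8 7 6 9]
Step 12: flows [1->0,4->0,1->3,4->2] -> levels [8 6 8 7 7]
  -> period-2 cycle: step 12 state = step 10 state; never stabilizes
  -> state at step 30: (30-10) mod 2 = 0, same as step 10 -> [8 6 8 7 7]

Answer: 8 6 8 7 7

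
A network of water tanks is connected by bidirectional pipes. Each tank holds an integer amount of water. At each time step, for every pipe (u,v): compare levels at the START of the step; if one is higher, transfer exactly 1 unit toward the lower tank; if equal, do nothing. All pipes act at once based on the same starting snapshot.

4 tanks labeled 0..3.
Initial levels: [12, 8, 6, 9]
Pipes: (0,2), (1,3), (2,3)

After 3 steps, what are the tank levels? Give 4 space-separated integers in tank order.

Step 1: flows [0->2,3->1,3->2] -> levels [11 9 8 7]
Step 2: flows [0->2,1->3,2->3] -> levels [10 8 8 9]
Step 3: flows [0->2,3->1,3->2] -> levels [9 9 10 7]

Answer: 9 9 10 7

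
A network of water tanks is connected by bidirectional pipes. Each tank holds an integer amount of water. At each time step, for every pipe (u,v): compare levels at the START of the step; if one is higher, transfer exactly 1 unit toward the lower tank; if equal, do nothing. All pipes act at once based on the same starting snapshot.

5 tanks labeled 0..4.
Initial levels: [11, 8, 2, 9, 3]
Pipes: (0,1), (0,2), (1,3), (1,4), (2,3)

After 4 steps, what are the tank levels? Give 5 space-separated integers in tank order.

Answer: 8 4 6 8 7

Derivation:
Step 1: flows [0->1,0->2,3->1,1->4,3->2] -> levels [9 9 4 7 4]
Step 2: flows [0=1,0->2,1->3,1->4,3->2] -> levels [8 7 6 7 5]
Step 3: flows [0->1,0->2,1=3,1->4,3->2] -> levels [6 7 8 6 6]
Step 4: flows [1->0,2->0,1->3,1->4,2->3] -> levels [8 4 6 8 7]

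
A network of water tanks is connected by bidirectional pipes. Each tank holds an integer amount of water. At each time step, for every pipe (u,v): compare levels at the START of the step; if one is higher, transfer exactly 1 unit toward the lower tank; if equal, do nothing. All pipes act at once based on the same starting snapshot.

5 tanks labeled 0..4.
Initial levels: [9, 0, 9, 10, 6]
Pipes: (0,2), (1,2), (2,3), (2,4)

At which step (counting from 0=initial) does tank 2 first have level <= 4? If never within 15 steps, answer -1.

Answer: 7

Derivation:
Step 1: flows [0=2,2->1,3->2,2->4] -> levels [9 1 8 9 7]
Step 2: flows [0->2,2->1,3->2,2->4] -> levels [8 2 8 8 8]
Step 3: flows [0=2,2->1,2=3,2=4] -> levels [8 3 7 8 8]
Step 4: flows [0->2,2->1,3->2,4->2] -> levels [7 4 9 7 7]
Step 5: flows [2->0,2->1,2->3,2->4] -> levels [8 5 5 8 8]
Step 6: flows [0->2,1=2,3->2,4->2] -> levels [7 5 8 7 7]
Step 7: flows [2->0,2->1,2->3,2->4] -> levels [8 6 4 8 8]
Tank 2 first reaches <=4 at step 7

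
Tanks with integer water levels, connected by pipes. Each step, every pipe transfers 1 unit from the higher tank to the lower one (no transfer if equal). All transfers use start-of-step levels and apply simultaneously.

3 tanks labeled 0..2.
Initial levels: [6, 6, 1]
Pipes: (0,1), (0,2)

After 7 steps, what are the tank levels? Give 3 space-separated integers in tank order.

Step 1: flows [0=1,0->2] -> levels [5 6 2]
Step 2: flows [1->0,0->2] -> levels [5 5 3]
Step 3: flows [0=1,0->2] -> levels [4 5 4]
Step 4: flows [1->0,0=2] -> levels [5 4 4]
Step 5: flows [0->1,0->2] -> levels [3 5 5]
Step 6: flows [1->0,2->0] -> levels [5 4 4]
  -> period-2 cycle: step 6 state = step 4 state
  -> state at step 7: (7-4) mod 2 = 1, same as step 5 -> [3 5 5]

Answer: 3 5 5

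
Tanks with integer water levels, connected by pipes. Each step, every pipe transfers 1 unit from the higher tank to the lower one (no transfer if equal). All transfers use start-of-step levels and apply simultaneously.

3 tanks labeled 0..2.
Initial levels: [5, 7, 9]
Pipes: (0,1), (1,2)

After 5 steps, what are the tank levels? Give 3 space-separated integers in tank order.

Answer: 7 7 7

Derivation:
Step 1: flows [1->0,2->1] -> levels [6 7 8]
Step 2: flows [1->0,2->1] -> levels [7 7 7]
Step 3: flows [0=1,1=2] -> levels [7 7 7]
  -> stable; steps 4..5 unchanged -> [7 7 7]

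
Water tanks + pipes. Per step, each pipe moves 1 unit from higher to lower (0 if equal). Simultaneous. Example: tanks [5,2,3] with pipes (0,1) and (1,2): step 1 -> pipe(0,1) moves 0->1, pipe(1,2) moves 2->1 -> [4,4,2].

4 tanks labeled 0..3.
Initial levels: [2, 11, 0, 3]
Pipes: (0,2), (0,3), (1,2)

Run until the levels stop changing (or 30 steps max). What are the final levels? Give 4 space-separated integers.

Answer: 3 4 5 4

Derivation:
Step 1: flows [0->2,3->0,1->2] -> levels [2 10 2 2]
Step 2: flows [0=2,0=3,1->2] -> levels [2 9 3 2]
Step 3: flows [2->0,0=3,1->2] -> levels [3 8 3 2]
Step 4: flows [0=2,0->3,1->2] -> levels [2 7 4 3]
Step 5: flows [2->0,3->0,1->2] -> levels [4 6 4 2]
Step 6: flows [0=2,0->3,1->2] -> levels [3 5 5 3]
Step 7: flows [2->0,0=3,1=2] -> levels [4 5 4 3]
Step 8: flows [0=2,0->3,1->2] -> levels [3 4 5 4]
Step 9: flows [2->0,3->0,2->1] -> levels [5 5 3 3]
Step 10: flows [0->2,0->3,1->2] -> levels [3 4 5 4]
  -> period-2 cycle: step 10 state = step 8 state; never stabilizes
  -> state at step 30: (30-8) mod 2 = 0, same as step 8 -> [3 4 5 4]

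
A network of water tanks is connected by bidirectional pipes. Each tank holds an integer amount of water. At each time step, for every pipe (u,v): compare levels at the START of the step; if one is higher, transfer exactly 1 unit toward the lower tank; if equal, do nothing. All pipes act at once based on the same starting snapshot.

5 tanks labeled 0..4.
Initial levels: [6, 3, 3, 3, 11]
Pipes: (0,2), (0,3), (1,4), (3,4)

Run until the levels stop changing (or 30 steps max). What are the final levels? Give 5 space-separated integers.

Step 1: flows [0->2,0->3,4->1,4->3] -> levels [4 4 4 5 9]
Step 2: flows [0=2,3->0,4->1,4->3] -> levels [5 5 4 5 7]
Step 3: flows [0->2,0=3,4->1,4->3] -> levels [4 6 5 6 5]
Step 4: flows [2->0,3->0,1->4,3->4] -> levels [6 5 4 4 7]
Step 5: flows [0->2,0->3,4->1,4->3] -> levels [4 6 5 6 5]
  -> period-2 cycle: step 5 state = step 3 state; never stabilizes
  -> state at step 30: (30-3) mod 2 = 1, same as step 4 -> [6 5 4 4 7]

Answer: 6 5 4 4 7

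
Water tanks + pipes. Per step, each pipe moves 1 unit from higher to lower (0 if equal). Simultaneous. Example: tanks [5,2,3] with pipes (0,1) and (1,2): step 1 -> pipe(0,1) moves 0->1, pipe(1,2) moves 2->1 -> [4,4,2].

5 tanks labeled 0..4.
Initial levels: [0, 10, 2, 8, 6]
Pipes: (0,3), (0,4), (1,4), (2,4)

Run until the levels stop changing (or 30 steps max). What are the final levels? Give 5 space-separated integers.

Answer: 6 6 6 5 3

Derivation:
Step 1: flows [3->0,4->0,1->4,4->2] -> levels [2 9 3 7 5]
Step 2: flows [3->0,4->0,1->4,4->2] -> levels [4 8 4 6 4]
Step 3: flows [3->0,0=4,1->4,2=4] -> levels [5 7 4 5 5]
Step 4: flows [0=3,0=4,1->4,4->2] -> levels [5 6 5 5 5]
Step 5: flows [0=3,0=4,1->4,2=4] -> levels [5 5 5 5 6]
Step 6: flows [0=3,4->0,4->1,4->2] -> levels [6 6 6 5 3]
Step 7: flows [0->3,0->4,1->4,2->4] -> levels [4 5 5 6 6]
Step 8: flows [3->0,4->0,4->1,4->2] -> levels [6 6 6 5 3]
  -> period-2 cycle: step 8 state = step 6 state; never stabilizes
  -> state at step 30: (30-6) mod 2 = 0, same as step 6 -> [6 6 6 5 3]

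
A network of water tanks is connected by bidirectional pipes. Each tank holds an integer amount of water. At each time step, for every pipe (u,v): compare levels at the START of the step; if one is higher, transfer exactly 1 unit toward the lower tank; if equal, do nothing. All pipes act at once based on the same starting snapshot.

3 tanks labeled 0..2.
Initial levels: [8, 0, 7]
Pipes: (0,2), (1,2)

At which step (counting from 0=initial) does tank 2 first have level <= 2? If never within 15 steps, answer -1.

Step 1: flows [0->2,2->1] -> levels [7 1 7]
Step 2: flows [0=2,2->1] -> levels [7 2 6]
Step 3: flows [0->2,2->1] -> levels [6 3 6]
Step 4: flows [0=2,2->1] -> levels [6 4 5]
Step 5: flows [0->2,2->1] -> levels [5 5 5]
Step 6: flows [0=2,1=2] -> levels [5 5 5]
  -> stable; tank 2 stays at 5 > 2
Tank 2 never reaches <=2 within 15 steps

Answer: -1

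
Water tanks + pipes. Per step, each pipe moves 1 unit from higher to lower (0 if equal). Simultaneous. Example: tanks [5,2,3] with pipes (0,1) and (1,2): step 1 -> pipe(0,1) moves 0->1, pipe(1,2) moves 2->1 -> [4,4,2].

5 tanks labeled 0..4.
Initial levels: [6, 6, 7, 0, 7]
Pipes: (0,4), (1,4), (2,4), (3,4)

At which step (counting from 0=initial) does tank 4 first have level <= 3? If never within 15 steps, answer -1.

Answer: 5

Derivation:
Step 1: flows [4->0,4->1,2=4,4->3] -> levels [7 7 7 1 4]
Step 2: flows [0->4,1->4,2->4,4->3] -> levels [6 6 6 2 6]
Step 3: flows [0=4,1=4,2=4,4->3] -> levels [6 6 6 3 5]
Step 4: flows [0->4,1->4,2->4,4->3] -> levels [5 5 5 4 7]
Step 5: flows [4->0,4->1,4->2,4->3] -> levels [6 6 6 5 3]
Tank 4 first reaches <=3 at step 5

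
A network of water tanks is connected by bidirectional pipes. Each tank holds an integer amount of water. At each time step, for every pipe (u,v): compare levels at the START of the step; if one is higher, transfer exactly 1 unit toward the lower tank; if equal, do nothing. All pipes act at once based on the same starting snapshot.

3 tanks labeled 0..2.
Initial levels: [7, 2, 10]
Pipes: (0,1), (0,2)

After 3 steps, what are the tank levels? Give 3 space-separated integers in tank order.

Answer: 7 5 7

Derivation:
Step 1: flows [0->1,2->0] -> levels [7 3 9]
Step 2: flows [0->1,2->0] -> levels [7 4 8]
Step 3: flows [0->1,2->0] -> levels [7 5 7]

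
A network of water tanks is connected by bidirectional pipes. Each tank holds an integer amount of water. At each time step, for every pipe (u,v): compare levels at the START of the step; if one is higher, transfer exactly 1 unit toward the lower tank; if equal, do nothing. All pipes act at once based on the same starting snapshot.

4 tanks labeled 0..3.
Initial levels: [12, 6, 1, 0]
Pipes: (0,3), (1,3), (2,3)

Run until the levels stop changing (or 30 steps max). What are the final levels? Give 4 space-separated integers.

Answer: 4 4 4 7

Derivation:
Step 1: flows [0->3,1->3,2->3] -> levels [11 5 0 3]
Step 2: flows [0->3,1->3,3->2] -> levels [10 4 1 4]
Step 3: flows [0->3,1=3,3->2] -> levels [9 4 2 4]
Step 4: flows [0->3,1=3,3->2] -> levels [8 4 3 4]
Step 5: flows [0->3,1=3,3->2] -> levels [7 4 4 4]
Step 6: flows [0->3,1=3,2=3] -> levels [6 4 4 5]
Step 7: flows [0->3,3->1,3->2] -> levels [5 5 5 4]
Step 8: flows [0->3,1->3,2->3] -> levels [4 4 4 7]
Step 9: flows [3->0,3->1,3->2] -> levels [5 5 5 4]
  -> period-2 cycle: step 9 state = step 7 state; never stabilizes
  -> state at step 30: (30-7) mod 2 = 1, same as step 8 -> [4 4 4 7]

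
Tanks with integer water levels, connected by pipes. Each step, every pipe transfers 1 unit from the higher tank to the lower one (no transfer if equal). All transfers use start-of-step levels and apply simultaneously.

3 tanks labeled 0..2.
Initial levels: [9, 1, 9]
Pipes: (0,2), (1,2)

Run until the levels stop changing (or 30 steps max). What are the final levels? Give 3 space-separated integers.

Answer: 6 6 7

Derivation:
Step 1: flows [0=2,2->1] -> levels [9 2 8]
Step 2: flows [0->2,2->1] -> levels [8 3 8]
Step 3: flows [0=2,2->1] -> levels [8 4 7]
Step 4: flows [0->2,2->1] -> levels [7 5 7]
Step 5: flows [0=2,2->1] -> levels [7 6 6]
Step 6: flows [0->2,1=2] -> levels [6 6 7]
Step 7: flows [2->0,2->1] -> levels [7 7 5]
Step 8: flows [0->2,1->2] -> levels [6 6 7]
  -> period-2 cycle: step 8 state = step 6 state; never stabilizes
  -> state at step 30: (30-6) mod 2 = 0, same as step 6 -> [6 6 7]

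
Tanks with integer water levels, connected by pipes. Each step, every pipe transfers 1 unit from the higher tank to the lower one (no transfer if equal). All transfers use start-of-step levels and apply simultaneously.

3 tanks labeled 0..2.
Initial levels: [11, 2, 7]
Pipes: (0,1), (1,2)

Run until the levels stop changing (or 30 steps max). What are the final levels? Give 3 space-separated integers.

Answer: 6 8 6

Derivation:
Step 1: flows [0->1,2->1] -> levels [10 4 6]
Step 2: flows [0->1,2->1] -> levels [9 6 5]
Step 3: flows [0->1,1->2] -> levels [8 6 6]
Step 4: flows [0->1,1=2] -> levels [7 7 6]
Step 5: flows [0=1,1->2] -> levels [7 6 7]
Step 6: flows [0->1,2->1] -> levels [6 8 6]
Step 7: flows [1->0,1->2] -> levels [7 6 7]
  -> period-2 cycle: step 7 state = step 5 state; never stabilizes
  -> state at step 30: (30-5) mod 2 = 1, same as step 6 -> [6 8 6]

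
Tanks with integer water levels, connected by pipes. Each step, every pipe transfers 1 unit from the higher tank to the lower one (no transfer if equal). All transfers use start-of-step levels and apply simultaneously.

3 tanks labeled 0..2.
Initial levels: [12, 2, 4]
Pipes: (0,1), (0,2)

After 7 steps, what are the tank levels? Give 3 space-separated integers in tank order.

Step 1: flows [0->1,0->2] -> levels [10 3 5]
Step 2: flows [0->1,0->2] -> levels [8 4 6]
Step 3: flows [0->1,0->2] -> levels [6 5 7]
Step 4: flows [0->1,2->0] -> levels [6 6 6]
Step 5: flows [0=1,0=2] -> levels [6 6 6]
  -> stable; steps 6..7 unchanged -> [6 6 6]

Answer: 6 6 6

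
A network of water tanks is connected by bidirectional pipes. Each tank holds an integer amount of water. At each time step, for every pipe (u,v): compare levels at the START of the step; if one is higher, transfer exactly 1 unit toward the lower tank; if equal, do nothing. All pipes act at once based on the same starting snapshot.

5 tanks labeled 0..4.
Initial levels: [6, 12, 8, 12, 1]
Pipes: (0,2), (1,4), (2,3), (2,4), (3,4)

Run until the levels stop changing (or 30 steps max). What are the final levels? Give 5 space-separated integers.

Step 1: flows [2->0,1->4,3->2,2->4,3->4] -> levels [7 11 7 10 4]
Step 2: flows [0=2,1->4,3->2,2->4,3->4] -> levels [7 10 7 8 7]
Step 3: flows [0=2,1->4,3->2,2=4,3->4] -> levels [7 9 8 6 9]
Step 4: flows [2->0,1=4,2->3,4->2,4->3] -> levels [8 9 7 8 7]
Step 5: flows [0->2,1->4,3->2,2=4,3->4] -> levels [7 8 9 6 9]
Step 6: flows [2->0,4->1,2->3,2=4,4->3] -> levels [8 9 7 8 7]
  -> period-2 cycle: step 6 state = step 4 state; never stabilizes
  -> state at step 30: (30-4) mod 2 = 0, same as step 4 -> [8 9 7 8 7]

Answer: 8 9 7 8 7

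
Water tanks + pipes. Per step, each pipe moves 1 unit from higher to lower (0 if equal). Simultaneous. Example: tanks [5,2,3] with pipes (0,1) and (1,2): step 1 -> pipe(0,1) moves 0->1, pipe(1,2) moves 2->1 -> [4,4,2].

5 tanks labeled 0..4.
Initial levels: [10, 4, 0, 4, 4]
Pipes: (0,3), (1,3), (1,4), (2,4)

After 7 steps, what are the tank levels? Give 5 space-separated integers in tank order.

Step 1: flows [0->3,1=3,1=4,4->2] -> levels [9 4 1 5 3]
Step 2: flows [0->3,3->1,1->4,4->2] -> levels [8 4 2 5 3]
Step 3: flows [0->3,3->1,1->4,4->2] -> levels [7 4 3 5 3]
Step 4: flows [0->3,3->1,1->4,2=4] -> levels [6 4 3 5 4]
Step 5: flows [0->3,3->1,1=4,4->2] -> levels [5 5 4 5 3]
Step 6: flows [0=3,1=3,1->4,2->4] -> levels [5 4 3 5 5]
Step 7: flows [0=3,3->1,4->1,4->2] -> levels [5 6 4 4 3]

Answer: 5 6 4 4 3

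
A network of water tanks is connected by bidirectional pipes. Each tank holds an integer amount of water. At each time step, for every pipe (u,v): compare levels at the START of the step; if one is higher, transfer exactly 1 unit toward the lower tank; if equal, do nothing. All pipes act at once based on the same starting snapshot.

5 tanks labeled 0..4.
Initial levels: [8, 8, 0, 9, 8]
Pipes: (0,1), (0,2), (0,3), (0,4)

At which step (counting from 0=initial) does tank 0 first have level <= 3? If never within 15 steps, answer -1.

Step 1: flows [0=1,0->2,3->0,0=4] -> levels [8 8 1 8 8]
Step 2: flows [0=1,0->2,0=3,0=4] -> levels [7 8 2 8 8]
Step 3: flows [1->0,0->2,3->0,4->0] -> levels [9 7 3 7 7]
Step 4: flows [0->1,0->2,0->3,0->4] -> levels [5 8 4 8 8]
Step 5: flows [1->0,0->2,3->0,4->0] -> levels [7 7 5 7 7]
Step 6: flows [0=1,0->2,0=3,0=4] -> levels [6 7 6 7 7]
Step 7: flows [1->0,0=2,3->0,4->0] -> levels [9 6 6 6 6]
Step 8: flows [0->1,0->2,0->3,0->4] -> levels [5 7 7 7 7]
Step 9: flows [1->0,2->0,3->0,4->0] -> levels [9 6 6 6 6]
  -> period-2 cycle (repeats step 7); tank 0 never drops to <=3
Tank 0 never reaches <=3 within 15 steps

Answer: -1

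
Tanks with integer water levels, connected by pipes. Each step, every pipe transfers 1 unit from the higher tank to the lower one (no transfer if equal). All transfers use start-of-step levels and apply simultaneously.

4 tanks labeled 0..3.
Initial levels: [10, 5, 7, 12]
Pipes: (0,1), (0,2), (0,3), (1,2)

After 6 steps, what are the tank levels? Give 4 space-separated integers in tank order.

Step 1: flows [0->1,0->2,3->0,2->1] -> levels [9 7 7 11]
Step 2: flows [0->1,0->2,3->0,1=2] -> levels [8 8 8 10]
Step 3: flows [0=1,0=2,3->0,1=2] -> levels [9 8 8 9]
Step 4: flows [0->1,0->2,0=3,1=2] -> levels [7 9 9 9]
Step 5: flows [1->0,2->0,3->0,1=2] -> levels [10 8 8 8]
Step 6: flows [0->1,0->2,0->3,1=2] -> levels [7 9 9 9]

Answer: 7 9 9 9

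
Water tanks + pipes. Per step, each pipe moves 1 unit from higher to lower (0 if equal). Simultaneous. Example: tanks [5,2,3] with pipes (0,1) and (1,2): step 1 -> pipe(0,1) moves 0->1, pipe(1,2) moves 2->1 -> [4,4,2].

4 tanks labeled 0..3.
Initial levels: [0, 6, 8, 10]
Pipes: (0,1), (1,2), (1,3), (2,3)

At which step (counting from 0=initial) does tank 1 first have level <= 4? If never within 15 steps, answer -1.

Answer: 6

Derivation:
Step 1: flows [1->0,2->1,3->1,3->2] -> levels [1 7 8 8]
Step 2: flows [1->0,2->1,3->1,2=3] -> levels [2 8 7 7]
Step 3: flows [1->0,1->2,1->3,2=3] -> levels [3 5 8 8]
Step 4: flows [1->0,2->1,3->1,2=3] -> levels [4 6 7 7]
Step 5: flows [1->0,2->1,3->1,2=3] -> levels [5 7 6 6]
Step 6: flows [1->0,1->2,1->3,2=3] -> levels [6 4 7 7]
Tank 1 first reaches <=4 at step 6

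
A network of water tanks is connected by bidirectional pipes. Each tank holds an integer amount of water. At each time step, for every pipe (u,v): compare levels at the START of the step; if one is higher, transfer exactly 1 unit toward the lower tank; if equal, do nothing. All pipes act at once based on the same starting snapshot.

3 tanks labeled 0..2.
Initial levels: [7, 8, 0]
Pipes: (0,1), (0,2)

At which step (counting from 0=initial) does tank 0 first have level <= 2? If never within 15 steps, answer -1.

Answer: -1

Derivation:
Step 1: flows [1->0,0->2] -> levels [7 7 1]
Step 2: flows [0=1,0->2] -> levels [6 7 2]
Step 3: flows [1->0,0->2] -> levels [6 6 3]
Step 4: flows [0=1,0->2] -> levels [5 6 4]
Step 5: flows [1->0,0->2] -> levels [5 5 5]
Step 6: flows [0=1,0=2] -> levels [5 5 5]
  -> stable; tank 0 stays at 5 > 2
Tank 0 never reaches <=2 within 15 steps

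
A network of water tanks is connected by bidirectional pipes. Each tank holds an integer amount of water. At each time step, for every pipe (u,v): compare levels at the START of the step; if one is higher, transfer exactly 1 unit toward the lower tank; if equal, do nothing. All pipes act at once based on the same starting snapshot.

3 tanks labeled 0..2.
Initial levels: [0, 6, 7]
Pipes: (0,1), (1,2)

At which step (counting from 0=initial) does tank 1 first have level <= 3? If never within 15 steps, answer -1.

Step 1: flows [1->0,2->1] -> levels [1 6 6]
Step 2: flows [1->0,1=2] -> levels [2 5 6]
Step 3: flows [1->0,2->1] -> levels [3 5 5]
Step 4: flows [1->0,1=2] -> levels [4 4 5]
Step 5: flows [0=1,2->1] -> levels [4 5 4]
Step 6: flows [1->0,1->2] -> levels [5 3 5]
Tank 1 first reaches <=3 at step 6

Answer: 6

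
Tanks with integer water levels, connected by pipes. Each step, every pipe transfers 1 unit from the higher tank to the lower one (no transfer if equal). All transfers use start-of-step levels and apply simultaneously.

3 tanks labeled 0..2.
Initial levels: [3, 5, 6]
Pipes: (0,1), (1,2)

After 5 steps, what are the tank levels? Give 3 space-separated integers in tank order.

Answer: 4 6 4

Derivation:
Step 1: flows [1->0,2->1] -> levels [4 5 5]
Step 2: flows [1->0,1=2] -> levels [5 4 5]
Step 3: flows [0->1,2->1] -> levels [4 6 4]
Step 4: flows [1->0,1->2] -> levels [5 4 5]
  -> period-2 cycle: step 4 state = step 2 state
  -> state at step 5: (5-2) mod 2 = 1, same as step 3 -> [4 6 4]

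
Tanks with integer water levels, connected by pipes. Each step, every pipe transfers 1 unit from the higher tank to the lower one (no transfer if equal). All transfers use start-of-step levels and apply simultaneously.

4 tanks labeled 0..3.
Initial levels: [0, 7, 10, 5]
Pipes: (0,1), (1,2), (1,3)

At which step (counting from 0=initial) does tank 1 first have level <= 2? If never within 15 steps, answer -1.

Answer: -1

Derivation:
Step 1: flows [1->0,2->1,1->3] -> levels [1 6 9 6]
Step 2: flows [1->0,2->1,1=3] -> levels [2 6 8 6]
Step 3: flows [1->0,2->1,1=3] -> levels [3 6 7 6]
Step 4: flows [1->0,2->1,1=3] -> levels [4 6 6 6]
Step 5: flows [1->0,1=2,1=3] -> levels [5 5 6 6]
Step 6: flows [0=1,2->1,3->1] -> levels [5 7 5 5]
Step 7: flows [1->0,1->2,1->3] -> levels [6 4 6 6]
Step 8: flows [0->1,2->1,3->1] -> levels [5 7 5 5]
  -> period-2 cycle (repeats step 6); tank 1 never drops to <=2
Tank 1 never reaches <=2 within 15 steps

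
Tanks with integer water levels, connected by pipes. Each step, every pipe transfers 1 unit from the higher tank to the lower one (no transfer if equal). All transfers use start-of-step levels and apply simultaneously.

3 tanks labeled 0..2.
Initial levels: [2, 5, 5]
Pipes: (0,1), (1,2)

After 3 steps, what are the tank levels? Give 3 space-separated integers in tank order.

Step 1: flows [1->0,1=2] -> levels [3 4 5]
Step 2: flows [1->0,2->1] -> levels [4 4 4]
Step 3: flows [0=1,1=2] -> levels [4 4 4]

Answer: 4 4 4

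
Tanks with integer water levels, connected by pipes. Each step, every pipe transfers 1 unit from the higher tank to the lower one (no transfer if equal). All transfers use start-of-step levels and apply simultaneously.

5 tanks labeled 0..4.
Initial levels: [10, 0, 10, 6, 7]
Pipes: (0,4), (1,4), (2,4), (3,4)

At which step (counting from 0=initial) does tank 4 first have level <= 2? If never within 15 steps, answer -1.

Step 1: flows [0->4,4->1,2->4,4->3] -> levels [9 1 9 7 7]
Step 2: flows [0->4,4->1,2->4,3=4] -> levels [8 2 8 7 8]
Step 3: flows [0=4,4->1,2=4,4->3] -> levels [8 3 8 8 6]
Step 4: flows [0->4,4->1,2->4,3->4] -> levels [7 4 7 7 8]
Step 5: flows [4->0,4->1,4->2,4->3] -> levels [8 5 8 8 4]
Step 6: flows [0->4,1->4,2->4,3->4] -> levels [7 4 7 7 8]
  -> period-2 cycle (repeats step 4); tank 4 never drops to <=2
Tank 4 never reaches <=2 within 15 steps

Answer: -1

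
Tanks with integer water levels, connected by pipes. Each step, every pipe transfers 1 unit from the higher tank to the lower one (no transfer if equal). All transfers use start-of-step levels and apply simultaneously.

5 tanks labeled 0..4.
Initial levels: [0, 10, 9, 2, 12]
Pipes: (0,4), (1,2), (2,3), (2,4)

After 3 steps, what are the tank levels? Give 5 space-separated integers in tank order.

Answer: 3 9 9 5 7

Derivation:
Step 1: flows [4->0,1->2,2->3,4->2] -> levels [1 9 10 3 10]
Step 2: flows [4->0,2->1,2->3,2=4] -> levels [2 10 8 4 9]
Step 3: flows [4->0,1->2,2->3,4->2] -> levels [3 9 9 5 7]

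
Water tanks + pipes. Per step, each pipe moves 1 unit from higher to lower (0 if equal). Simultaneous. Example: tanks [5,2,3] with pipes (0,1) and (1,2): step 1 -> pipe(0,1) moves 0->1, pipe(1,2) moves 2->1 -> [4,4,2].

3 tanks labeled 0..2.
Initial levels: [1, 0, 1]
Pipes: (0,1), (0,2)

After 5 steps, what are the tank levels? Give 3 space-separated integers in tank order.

Answer: 0 1 1

Derivation:
Step 1: flows [0->1,0=2] -> levels [0 1 1]
Step 2: flows [1->0,2->0] -> levels [2 0 0]
Step 3: flows [0->1,0->2] -> levels [0 1 1]
  -> period-2 cycle: step 3 state = step 1 state
  -> state at step 5: (5-1) mod 2 = 0, same as step 1 -> [0 1 1]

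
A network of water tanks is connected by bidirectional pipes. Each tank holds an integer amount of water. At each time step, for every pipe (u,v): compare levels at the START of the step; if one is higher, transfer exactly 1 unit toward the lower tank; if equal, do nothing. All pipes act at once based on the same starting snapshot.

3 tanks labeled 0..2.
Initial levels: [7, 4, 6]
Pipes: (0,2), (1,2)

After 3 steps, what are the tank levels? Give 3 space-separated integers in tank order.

Answer: 5 5 7

Derivation:
Step 1: flows [0->2,2->1] -> levels [6 5 6]
Step 2: flows [0=2,2->1] -> levels [6 6 5]
Step 3: flows [0->2,1->2] -> levels [5 5 7]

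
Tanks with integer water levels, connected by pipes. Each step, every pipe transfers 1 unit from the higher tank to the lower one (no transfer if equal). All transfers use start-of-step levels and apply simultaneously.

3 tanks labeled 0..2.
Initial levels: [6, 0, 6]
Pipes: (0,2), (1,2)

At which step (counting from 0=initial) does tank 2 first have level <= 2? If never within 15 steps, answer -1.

Answer: -1

Derivation:
Step 1: flows [0=2,2->1] -> levels [6 1 5]
Step 2: flows [0->2,2->1] -> levels [5 2 5]
Step 3: flows [0=2,2->1] -> levels [5 3 4]
Step 4: flows [0->2,2->1] -> levels [4 4 4]
Step 5: flows [0=2,1=2] -> levels [4 4 4]
  -> stable; tank 2 stays at 4 > 2
Tank 2 never reaches <=2 within 15 steps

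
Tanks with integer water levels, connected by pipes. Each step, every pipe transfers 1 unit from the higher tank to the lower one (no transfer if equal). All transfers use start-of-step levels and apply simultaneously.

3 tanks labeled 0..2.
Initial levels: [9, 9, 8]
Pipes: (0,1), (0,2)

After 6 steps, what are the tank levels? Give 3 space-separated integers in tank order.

Step 1: flows [0=1,0->2] -> levels [8 9 9]
Step 2: flows [1->0,2->0] -> levels [10 8 8]
Step 3: flows [0->1,0->2] -> levels [8 9 9]
  -> period-2 cycle: step 3 state = step 1 state
  -> state at step 6: (6-1) mod 2 = 1, same as step 2 -> [10 8 8]

Answer: 10 8 8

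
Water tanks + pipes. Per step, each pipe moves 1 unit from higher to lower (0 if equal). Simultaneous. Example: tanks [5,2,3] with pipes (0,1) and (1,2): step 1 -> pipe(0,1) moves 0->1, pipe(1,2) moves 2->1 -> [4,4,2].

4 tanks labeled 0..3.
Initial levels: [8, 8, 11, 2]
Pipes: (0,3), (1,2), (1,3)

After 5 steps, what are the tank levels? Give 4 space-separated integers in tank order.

Step 1: flows [0->3,2->1,1->3] -> levels [7 8 10 4]
Step 2: flows [0->3,2->1,1->3] -> levels [6 8 9 6]
Step 3: flows [0=3,2->1,1->3] -> levels [6 8 8 7]
Step 4: flows [3->0,1=2,1->3] -> levels [7 7 8 7]
Step 5: flows [0=3,2->1,1=3] -> levels [7 8 7 7]

Answer: 7 8 7 7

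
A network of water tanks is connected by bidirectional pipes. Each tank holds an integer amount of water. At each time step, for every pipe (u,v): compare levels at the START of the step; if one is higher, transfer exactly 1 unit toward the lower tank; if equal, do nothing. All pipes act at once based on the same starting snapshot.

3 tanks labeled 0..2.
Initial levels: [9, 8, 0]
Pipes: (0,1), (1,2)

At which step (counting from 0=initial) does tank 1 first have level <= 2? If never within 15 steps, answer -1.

Step 1: flows [0->1,1->2] -> levels [8 8 1]
Step 2: flows [0=1,1->2] -> levels [8 7 2]
Step 3: flows [0->1,1->2] -> levels [7 7 3]
Step 4: flows [0=1,1->2] -> levels [7 6 4]
Step 5: flows [0->1,1->2] -> levels [6 6 5]
Step 6: flows [0=1,1->2] -> levels [6 5 6]
Step 7: flows [0->1,2->1] -> levels [5 7 5]
Step 8: flows [1->0,1->2] -> levels [6 5 6]
  -> period-2 cycle (repeats step 6); tank 1 never drops to <=2
Tank 1 never reaches <=2 within 15 steps

Answer: -1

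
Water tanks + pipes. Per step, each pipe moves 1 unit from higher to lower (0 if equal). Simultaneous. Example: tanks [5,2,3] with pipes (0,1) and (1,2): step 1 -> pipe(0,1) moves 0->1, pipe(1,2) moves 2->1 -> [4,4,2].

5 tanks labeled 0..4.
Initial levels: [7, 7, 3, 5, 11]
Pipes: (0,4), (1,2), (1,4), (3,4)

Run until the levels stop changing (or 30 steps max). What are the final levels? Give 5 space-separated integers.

Answer: 8 7 5 7 6

Derivation:
Step 1: flows [4->0,1->2,4->1,4->3] -> levels [8 7 4 6 8]
Step 2: flows [0=4,1->2,4->1,4->3] -> levels [8 7 5 7 6]
Step 3: flows [0->4,1->2,1->4,3->4] -> levels [7 5 6 6 9]
Step 4: flows [4->0,2->1,4->1,4->3] -> levels [8 7 5 7 6]
  -> period-2 cycle: step 4 state = step 2 state; never stabilizes
  -> state at step 30: (30-2) mod 2 = 0, same as step 2 -> [8 7 5 7 6]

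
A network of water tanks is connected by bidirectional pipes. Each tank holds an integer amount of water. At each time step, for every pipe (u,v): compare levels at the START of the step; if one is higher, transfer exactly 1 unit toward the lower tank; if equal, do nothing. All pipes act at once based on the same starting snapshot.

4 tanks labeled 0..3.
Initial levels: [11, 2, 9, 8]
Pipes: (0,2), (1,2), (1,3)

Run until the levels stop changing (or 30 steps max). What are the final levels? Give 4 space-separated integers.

Step 1: flows [0->2,2->1,3->1] -> levels [10 4 9 7]
Step 2: flows [0->2,2->1,3->1] -> levels [9 6 9 6]
Step 3: flows [0=2,2->1,1=3] -> levels [9 7 8 6]
Step 4: flows [0->2,2->1,1->3] -> levels [8 7 8 7]
Step 5: flows [0=2,2->1,1=3] -> levels [8 8 7 7]
Step 6: flows [0->2,1->2,1->3] -> levels [7 6 9 8]
Step 7: flows [2->0,2->1,3->1] -> levels [8 8 7 7]
  -> period-2 cycle: step 7 state = step 5 state; never stabilizes
  -> state at step 30: (30-5) mod 2 = 1, same as step 6 -> [7 6 9 8]

Answer: 7 6 9 8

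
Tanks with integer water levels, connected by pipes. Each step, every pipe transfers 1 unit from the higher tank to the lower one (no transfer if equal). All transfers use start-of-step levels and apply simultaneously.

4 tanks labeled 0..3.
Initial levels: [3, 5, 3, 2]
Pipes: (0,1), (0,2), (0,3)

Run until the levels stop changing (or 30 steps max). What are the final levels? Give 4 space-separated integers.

Answer: 4 3 3 3

Derivation:
Step 1: flows [1->0,0=2,0->3] -> levels [3 4 3 3]
Step 2: flows [1->0,0=2,0=3] -> levels [4 3 3 3]
Step 3: flows [0->1,0->2,0->3] -> levels [1 4 4 4]
Step 4: flows [1->0,2->0,3->0] -> levels [4 3 3 3]
  -> period-2 cycle: step 4 state = step 2 state; never stabilizes
  -> state at step 30: (30-2) mod 2 = 0, same as step 2 -> [4 3 3 3]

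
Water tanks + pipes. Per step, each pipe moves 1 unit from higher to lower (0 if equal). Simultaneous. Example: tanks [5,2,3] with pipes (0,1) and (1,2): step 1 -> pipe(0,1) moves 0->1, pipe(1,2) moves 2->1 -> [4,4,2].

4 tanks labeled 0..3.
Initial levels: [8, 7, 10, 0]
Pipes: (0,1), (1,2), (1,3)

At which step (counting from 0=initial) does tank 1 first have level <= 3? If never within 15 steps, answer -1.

Answer: -1

Derivation:
Step 1: flows [0->1,2->1,1->3] -> levels [7 8 9 1]
Step 2: flows [1->0,2->1,1->3] -> levels [8 7 8 2]
Step 3: flows [0->1,2->1,1->3] -> levels [7 8 7 3]
Step 4: flows [1->0,1->2,1->3] -> levels [8 5 8 4]
Step 5: flows [0->1,2->1,1->3] -> levels [7 6 7 5]
Step 6: flows [0->1,2->1,1->3] -> levels [6 7 6 6]
Step 7: flows [1->0,1->2,1->3] -> levels [7 4 7 7]
Step 8: flows [0->1,2->1,3->1] -> levels [6 7 6 6]
  -> period-2 cycle (repeats step 6); tank 1 never drops to <=3
Tank 1 never reaches <=3 within 15 steps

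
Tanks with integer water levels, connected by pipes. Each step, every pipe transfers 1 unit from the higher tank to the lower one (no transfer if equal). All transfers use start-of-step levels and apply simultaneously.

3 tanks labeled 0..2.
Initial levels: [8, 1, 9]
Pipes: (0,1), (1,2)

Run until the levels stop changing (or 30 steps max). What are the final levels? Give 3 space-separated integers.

Step 1: flows [0->1,2->1] -> levels [7 3 8]
Step 2: flows [0->1,2->1] -> levels [6 5 7]
Step 3: flows [0->1,2->1] -> levels [5 7 6]
Step 4: flows [1->0,1->2] -> levels [6 5 7]
  -> period-2 cycle: step 4 state = step 2 state; never stabilizes
  -> state at step 30: (30-2) mod 2 = 0, same as step 2 -> [6 5 7]

Answer: 6 5 7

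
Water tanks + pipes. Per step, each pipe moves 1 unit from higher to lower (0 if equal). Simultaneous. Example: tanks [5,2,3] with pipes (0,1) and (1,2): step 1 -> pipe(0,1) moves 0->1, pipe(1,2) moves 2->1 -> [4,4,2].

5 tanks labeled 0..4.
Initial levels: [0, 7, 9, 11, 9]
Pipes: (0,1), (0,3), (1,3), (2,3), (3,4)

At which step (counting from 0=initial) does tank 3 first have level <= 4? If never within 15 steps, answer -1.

Answer: -1

Derivation:
Step 1: flows [1->0,3->0,3->1,3->2,3->4] -> levels [2 7 10 7 10]
Step 2: flows [1->0,3->0,1=3,2->3,4->3] -> levels [4 6 9 8 9]
Step 3: flows [1->0,3->0,3->1,2->3,4->3] -> levels [6 6 8 8 8]
Step 4: flows [0=1,3->0,3->1,2=3,3=4] -> levels [7 7 8 6 8]
Step 5: flows [0=1,0->3,1->3,2->3,4->3] -> levels [6 6 7 10 7]
Step 6: flows [0=1,3->0,3->1,3->2,3->4] -> levels [7 7 8 6 8]
  -> period-2 cycle (repeats step 4); tank 3 never drops to <=4
Tank 3 never reaches <=4 within 15 steps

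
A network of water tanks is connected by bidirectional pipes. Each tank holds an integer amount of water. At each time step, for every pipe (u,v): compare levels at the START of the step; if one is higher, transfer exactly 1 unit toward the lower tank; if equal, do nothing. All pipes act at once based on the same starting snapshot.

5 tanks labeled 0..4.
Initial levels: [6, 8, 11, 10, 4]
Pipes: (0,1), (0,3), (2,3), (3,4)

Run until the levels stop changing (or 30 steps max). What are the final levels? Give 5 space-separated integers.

Step 1: flows [1->0,3->0,2->3,3->4] -> levels [8 7 10 9 5]
Step 2: flows [0->1,3->0,2->3,3->4] -> levels [8 8 9 8 6]
Step 3: flows [0=1,0=3,2->3,3->4] -> levels [8 8 8 8 7]
Step 4: flows [0=1,0=3,2=3,3->4] -> levels [8 8 8 7 8]
Step 5: flows [0=1,0->3,2->3,4->3] -> levels [7 8 7 10 7]
Step 6: flows [1->0,3->0,3->2,3->4] -> levels [9 7 8 7 8]
Step 7: flows [0->1,0->3,2->3,4->3] -> levels [7 8 7 10 7]
  -> period-2 cycle: step 7 state = step 5 state; never stabilizes
  -> state at step 30: (30-5) mod 2 = 1, same as step 6 -> [9 7 8 7 8]

Answer: 9 7 8 7 8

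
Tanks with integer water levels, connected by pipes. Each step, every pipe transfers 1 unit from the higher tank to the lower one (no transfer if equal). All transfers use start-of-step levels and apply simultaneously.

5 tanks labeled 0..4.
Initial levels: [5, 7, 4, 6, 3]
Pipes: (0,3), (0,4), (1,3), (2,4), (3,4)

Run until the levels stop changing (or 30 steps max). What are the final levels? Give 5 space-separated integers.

Answer: 5 5 5 7 3

Derivation:
Step 1: flows [3->0,0->4,1->3,2->4,3->4] -> levels [5 6 3 5 6]
Step 2: flows [0=3,4->0,1->3,4->2,4->3] -> levels [6 5 4 7 3]
Step 3: flows [3->0,0->4,3->1,2->4,3->4] -> levels [6 6 3 4 6]
Step 4: flows [0->3,0=4,1->3,4->2,4->3] -> levels [5 5 4 7 4]
Step 5: flows [3->0,0->4,3->1,2=4,3->4] -> levels [5 6 4 4 6]
Step 6: flows [0->3,4->0,1->3,4->2,4->3] -> levels [5 5 5 7 3]
Step 7: flows [3->0,0->4,3->1,2->4,3->4] -> levels [5 6 4 4 6]
  -> period-2 cycle: step 7 state = step 5 state; never stabilizes
  -> state at step 30: (30-5) mod 2 = 1, same as step 6 -> [5 5 5 7 3]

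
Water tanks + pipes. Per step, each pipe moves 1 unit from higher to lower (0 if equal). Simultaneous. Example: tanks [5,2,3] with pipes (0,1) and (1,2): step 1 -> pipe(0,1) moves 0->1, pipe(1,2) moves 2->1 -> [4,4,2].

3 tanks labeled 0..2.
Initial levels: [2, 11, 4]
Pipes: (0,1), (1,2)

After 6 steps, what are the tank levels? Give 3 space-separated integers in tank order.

Step 1: flows [1->0,1->2] -> levels [3 9 5]
Step 2: flows [1->0,1->2] -> levels [4 7 6]
Step 3: flows [1->0,1->2] -> levels [5 5 7]
Step 4: flows [0=1,2->1] -> levels [5 6 6]
Step 5: flows [1->0,1=2] -> levels [6 5 6]
Step 6: flows [0->1,2->1] -> levels [5 7 5]

Answer: 5 7 5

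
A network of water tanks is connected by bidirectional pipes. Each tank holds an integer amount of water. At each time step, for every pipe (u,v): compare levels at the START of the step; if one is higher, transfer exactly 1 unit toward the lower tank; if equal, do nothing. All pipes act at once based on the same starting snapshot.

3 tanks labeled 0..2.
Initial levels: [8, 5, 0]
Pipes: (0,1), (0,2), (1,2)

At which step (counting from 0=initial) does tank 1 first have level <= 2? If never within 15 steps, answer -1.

Step 1: flows [0->1,0->2,1->2] -> levels [6 5 2]
Step 2: flows [0->1,0->2,1->2] -> levels [4 5 4]
Step 3: flows [1->0,0=2,1->2] -> levels [5 3 5]
Step 4: flows [0->1,0=2,2->1] -> levels [4 5 4]
  -> period-2 cycle (repeats step 2); tank 1 never drops to <=2
Tank 1 never reaches <=2 within 15 steps

Answer: -1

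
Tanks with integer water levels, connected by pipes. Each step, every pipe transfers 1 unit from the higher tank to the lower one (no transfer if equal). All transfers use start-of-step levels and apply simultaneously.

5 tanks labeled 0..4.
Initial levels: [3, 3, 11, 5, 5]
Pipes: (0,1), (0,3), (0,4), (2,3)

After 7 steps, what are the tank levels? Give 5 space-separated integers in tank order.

Step 1: flows [0=1,3->0,4->0,2->3] -> levels [5 3 10 5 4]
Step 2: flows [0->1,0=3,0->4,2->3] -> levels [3 4 9 6 5]
Step 3: flows [1->0,3->0,4->0,2->3] -> levels [6 3 8 6 4]
Step 4: flows [0->1,0=3,0->4,2->3] -> levels [4 4 7 7 5]
Step 5: flows [0=1,3->0,4->0,2=3] -> levels [6 4 7 6 4]
Step 6: flows [0->1,0=3,0->4,2->3] -> levels [4 5 6 7 5]
Step 7: flows [1->0,3->0,4->0,3->2] -> levels [7 4 7 5 4]

Answer: 7 4 7 5 4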